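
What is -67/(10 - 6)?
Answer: -67/4 ≈ -16.750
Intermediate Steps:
-67/(10 - 6) = -67/4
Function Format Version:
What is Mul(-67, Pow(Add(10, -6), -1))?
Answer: Rational(-67, 4) ≈ -16.750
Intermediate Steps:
Mul(-67, Pow(Add(10, -6), -1)) = Mul(-67, Pow(4, -1)) = Mul(-67, Rational(1, 4)) = Rational(-67, 4)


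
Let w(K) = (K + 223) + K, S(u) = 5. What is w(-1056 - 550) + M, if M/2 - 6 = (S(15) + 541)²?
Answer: 593255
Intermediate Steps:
M = 596244 (M = 12 + 2*(5 + 541)² = 12 + 2*546² = 12 + 2*298116 = 12 + 596232 = 596244)
w(K) = 223 + 2*K (w(K) = (223 + K) + K = 223 + 2*K)
w(-1056 - 550) + M = (223 + 2*(-1056 - 550)) + 596244 = (223 + 2*(-1606)) + 596244 = (223 - 3212) + 596244 = -2989 + 596244 = 593255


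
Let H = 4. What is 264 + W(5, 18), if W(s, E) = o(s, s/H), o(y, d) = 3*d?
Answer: 1071/4 ≈ 267.75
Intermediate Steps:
W(s, E) = 3*s/4 (W(s, E) = 3*(s/4) = 3*s/4)
264 + W(5, 18) = 264 + (¾)*5 = 264 + 15/4 = 1071/4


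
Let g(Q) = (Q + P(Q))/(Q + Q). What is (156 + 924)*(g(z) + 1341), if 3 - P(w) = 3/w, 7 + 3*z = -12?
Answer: 522917100/361 ≈ 1.4485e+6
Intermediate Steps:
z = -19/3 (z = -7/3 + (⅓)*(-12) = -7/3 - 4 = -19/3 ≈ -6.3333)
P(w) = 3 - 3/w
g(Q) = (3 + Q - 3/Q)/(2*Q) (g(Q) = (Q + (3 - 3/Q))/(Q + Q) = (3 + Q - 3/Q)/((2*Q)) = (3 + Q - 3/Q)*(1/(2*Q)) = (3 + Q - 3/Q)/(2*Q))
(156 + 924)*(g(z) + 1341) = (156 + 924)*((-3 + (-19/3)² + 3*(-19/3))/(2*(-19/3)²) + 1341) = 1080*((½)*(9/361)*(-3 + 361/9 - 19) + 1341) = 1080*((½)*(9/361)*(163/9) + 1341) = 1080*(163/722 + 1341) = 1080*(968365/722) = 522917100/361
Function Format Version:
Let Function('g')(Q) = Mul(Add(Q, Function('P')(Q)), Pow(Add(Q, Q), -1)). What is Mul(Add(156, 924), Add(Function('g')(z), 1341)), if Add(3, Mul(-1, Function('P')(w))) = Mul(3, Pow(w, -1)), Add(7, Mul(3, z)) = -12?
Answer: Rational(522917100, 361) ≈ 1.4485e+6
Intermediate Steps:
z = Rational(-19, 3) (z = Add(Rational(-7, 3), Mul(Rational(1, 3), -12)) = Add(Rational(-7, 3), -4) = Rational(-19, 3) ≈ -6.3333)
Function('P')(w) = Add(3, Mul(-3, Pow(w, -1))) (Function('P')(w) = Add(3, Mul(-1, Mul(3, Pow(w, -1)))) = Add(3, Mul(-3, Pow(w, -1))))
Function('g')(Q) = Mul(Rational(1, 2), Pow(Q, -1), Add(3, Q, Mul(-3, Pow(Q, -1)))) (Function('g')(Q) = Mul(Add(Q, Add(3, Mul(-3, Pow(Q, -1)))), Pow(Add(Q, Q), -1)) = Mul(Add(3, Q, Mul(-3, Pow(Q, -1))), Pow(Mul(2, Q), -1)) = Mul(Add(3, Q, Mul(-3, Pow(Q, -1))), Mul(Rational(1, 2), Pow(Q, -1))) = Mul(Rational(1, 2), Pow(Q, -1), Add(3, Q, Mul(-3, Pow(Q, -1)))))
Mul(Add(156, 924), Add(Function('g')(z), 1341)) = Mul(Add(156, 924), Add(Mul(Rational(1, 2), Pow(Rational(-19, 3), -2), Add(-3, Pow(Rational(-19, 3), 2), Mul(3, Rational(-19, 3)))), 1341)) = Mul(1080, Add(Mul(Rational(1, 2), Rational(9, 361), Add(-3, Rational(361, 9), -19)), 1341)) = Mul(1080, Add(Mul(Rational(1, 2), Rational(9, 361), Rational(163, 9)), 1341)) = Mul(1080, Add(Rational(163, 722), 1341)) = Mul(1080, Rational(968365, 722)) = Rational(522917100, 361)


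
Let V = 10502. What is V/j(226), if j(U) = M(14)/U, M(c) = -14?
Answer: -1186726/7 ≈ -1.6953e+5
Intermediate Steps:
j(U) = -14/U
V/j(226) = 10502/((-14/226)) = 10502/((-14*1/226)) = 10502/(-7/113) = 10502*(-113/7) = -1186726/7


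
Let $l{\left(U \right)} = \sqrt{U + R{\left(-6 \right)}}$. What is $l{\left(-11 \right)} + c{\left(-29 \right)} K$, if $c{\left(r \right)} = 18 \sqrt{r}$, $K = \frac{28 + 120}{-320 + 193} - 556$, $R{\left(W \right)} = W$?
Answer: $i \left(\sqrt{17} - \frac{1273680 \sqrt{29}}{127}\right) \approx - 54004.0 i$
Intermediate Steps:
$K = - \frac{70760}{127}$ ($K = \frac{148}{-127} - 556 = 148 \left(- \frac{1}{127}\right) - 556 = - \frac{148}{127} - 556 = - \frac{70760}{127} \approx -557.17$)
$l{\left(U \right)} = \sqrt{-6 + U}$ ($l{\left(U \right)} = \sqrt{U - 6} = \sqrt{-6 + U}$)
$l{\left(-11 \right)} + c{\left(-29 \right)} K = \sqrt{-6 - 11} + 18 \sqrt{-29} \left(- \frac{70760}{127}\right) = \sqrt{-17} + 18 i \sqrt{29} \left(- \frac{70760}{127}\right) = i \sqrt{17} + 18 i \sqrt{29} \left(- \frac{70760}{127}\right) = i \sqrt{17} - \frac{1273680 i \sqrt{29}}{127}$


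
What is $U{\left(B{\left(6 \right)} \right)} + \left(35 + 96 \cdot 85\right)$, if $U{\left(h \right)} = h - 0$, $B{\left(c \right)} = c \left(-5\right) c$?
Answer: $8015$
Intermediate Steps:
$B{\left(c \right)} = - 5 c^{2}$ ($B{\left(c \right)} = - 5 c c = - 5 c^{2}$)
$U{\left(h \right)} = h$ ($U{\left(h \right)} = h + 0 = h$)
$U{\left(B{\left(6 \right)} \right)} + \left(35 + 96 \cdot 85\right) = - 5 \cdot 6^{2} + \left(35 + 96 \cdot 85\right) = \left(-5\right) 36 + \left(35 + 8160\right) = -180 + 8195 = 8015$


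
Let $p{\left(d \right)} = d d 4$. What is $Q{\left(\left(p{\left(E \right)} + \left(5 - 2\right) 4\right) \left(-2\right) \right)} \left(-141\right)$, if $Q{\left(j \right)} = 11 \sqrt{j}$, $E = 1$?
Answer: $- 6204 i \sqrt{2} \approx - 8773.8 i$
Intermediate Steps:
$p{\left(d \right)} = 4 d^{2}$ ($p{\left(d \right)} = d^{2} \cdot 4 = 4 d^{2}$)
$Q{\left(\left(p{\left(E \right)} + \left(5 - 2\right) 4\right) \left(-2\right) \right)} \left(-141\right) = 11 \sqrt{\left(4 \cdot 1^{2} + \left(5 - 2\right) 4\right) \left(-2\right)} \left(-141\right) = 11 \sqrt{\left(4 \cdot 1 + 3 \cdot 4\right) \left(-2\right)} \left(-141\right) = 11 \sqrt{\left(4 + 12\right) \left(-2\right)} \left(-141\right) = 11 \sqrt{16 \left(-2\right)} \left(-141\right) = 11 \sqrt{-32} \left(-141\right) = 11 \cdot 4 i \sqrt{2} \left(-141\right) = 44 i \sqrt{2} \left(-141\right) = - 6204 i \sqrt{2}$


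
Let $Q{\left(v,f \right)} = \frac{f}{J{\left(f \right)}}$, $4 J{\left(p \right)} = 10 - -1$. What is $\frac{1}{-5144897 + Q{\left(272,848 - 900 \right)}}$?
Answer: $- \frac{11}{56594075} \approx -1.9437 \cdot 10^{-7}$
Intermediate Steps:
$J{\left(p \right)} = \frac{11}{4}$ ($J{\left(p \right)} = \frac{10 - -1}{4} = \frac{10 + 1}{4} = \frac{1}{4} \cdot 11 = \frac{11}{4}$)
$Q{\left(v,f \right)} = \frac{4 f}{11}$ ($Q{\left(v,f \right)} = \frac{f}{\frac{11}{4}} = f \frac{4}{11} = \frac{4 f}{11}$)
$\frac{1}{-5144897 + Q{\left(272,848 - 900 \right)}} = \frac{1}{-5144897 + \frac{4 \left(848 - 900\right)}{11}} = \frac{1}{-5144897 + \frac{4}{11} \left(-52\right)} = \frac{1}{-5144897 - \frac{208}{11}} = \frac{1}{- \frac{56594075}{11}} = - \frac{11}{56594075}$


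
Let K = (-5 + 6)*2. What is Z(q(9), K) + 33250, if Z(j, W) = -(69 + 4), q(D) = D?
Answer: 33177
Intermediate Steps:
K = 2 (K = 1*2 = 2)
Z(j, W) = -73 (Z(j, W) = -1*73 = -73)
Z(q(9), K) + 33250 = -73 + 33250 = 33177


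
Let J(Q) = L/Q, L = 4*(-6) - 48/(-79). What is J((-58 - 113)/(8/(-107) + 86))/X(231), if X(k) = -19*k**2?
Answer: -73552/6344137107 ≈ -1.1594e-5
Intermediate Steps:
L = -1848/79 (L = -24 - 48*(-1)/79 = -24 - 1*(-48/79) = -24 + 48/79 = -1848/79 ≈ -23.392)
J(Q) = -1848/(79*Q)
J((-58 - 113)/(8/(-107) + 86))/X(231) = (-1848*(8/(-107) + 86)/(-58 - 113)/79)/((-19*231**2)) = (-1848/(79*((-171/(8*(-1/107) + 86)))))/((-19*53361)) = -1848/(79*((-171/(-8/107 + 86))))/(-1013859) = -1848/(79*((-171/9194/107)))*(-1/1013859) = -1848/(79*((-171*107/9194)))*(-1/1013859) = -1848/(79*(-18297/9194))*(-1/1013859) = -1848/79*(-9194/18297)*(-1/1013859) = (5663504/481821)*(-1/1013859) = -73552/6344137107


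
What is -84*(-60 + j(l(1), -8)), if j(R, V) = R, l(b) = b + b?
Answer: 4872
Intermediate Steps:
l(b) = 2*b
-84*(-60 + j(l(1), -8)) = -84*(-60 + 2*1) = -84*(-60 + 2) = -84*(-58) = 4872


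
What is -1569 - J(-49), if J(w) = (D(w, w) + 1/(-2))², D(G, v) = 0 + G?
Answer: -16077/4 ≈ -4019.3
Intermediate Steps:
D(G, v) = G
J(w) = (-½ + w)² (J(w) = (w + 1/(-2))² = (w - ½)² = (-½ + w)²)
-1569 - J(-49) = -1569 - (-1 + 2*(-49))²/4 = -1569 - (-1 - 98)²/4 = -1569 - (-99)²/4 = -1569 - 9801/4 = -16077/4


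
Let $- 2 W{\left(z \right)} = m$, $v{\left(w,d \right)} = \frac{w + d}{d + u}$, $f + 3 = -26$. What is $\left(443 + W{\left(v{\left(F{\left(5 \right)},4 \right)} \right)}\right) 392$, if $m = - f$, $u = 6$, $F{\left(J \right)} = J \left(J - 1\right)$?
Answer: $167972$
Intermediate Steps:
$f = -29$ ($f = -3 - 26 = -29$)
$F{\left(J \right)} = J \left(-1 + J\right)$
$m = 29$ ($m = \left(-1\right) \left(-29\right) = 29$)
$v{\left(w,d \right)} = \frac{d + w}{6 + d}$ ($v{\left(w,d \right)} = \frac{w + d}{d + 6} = \frac{d + w}{6 + d}$)
$W{\left(z \right)} = - \frac{29}{2}$ ($W{\left(z \right)} = \left(- \frac{1}{2}\right) 29 = - \frac{29}{2}$)
$\left(443 + W{\left(v{\left(F{\left(5 \right)},4 \right)} \right)}\right) 392 = \left(443 - \frac{29}{2}\right) 392 = \frac{857}{2} \cdot 392 = 167972$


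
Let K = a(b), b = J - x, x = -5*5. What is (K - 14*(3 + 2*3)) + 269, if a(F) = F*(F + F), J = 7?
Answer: 2191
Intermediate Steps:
x = -25
b = 32 (b = 7 - 1*(-25) = 7 + 25 = 32)
a(F) = 2*F**2 (a(F) = F*(2*F) = 2*F**2)
K = 2048 (K = 2*32**2 = 2*1024 = 2048)
(K - 14*(3 + 2*3)) + 269 = (2048 - 14*(3 + 2*3)) + 269 = (2048 - 14*(3 + 6)) + 269 = (2048 - 14*9) + 269 = (2048 - 126) + 269 = 1922 + 269 = 2191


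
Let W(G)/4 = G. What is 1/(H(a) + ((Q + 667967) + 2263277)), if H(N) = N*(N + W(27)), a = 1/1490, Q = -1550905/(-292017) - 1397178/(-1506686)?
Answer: 488397496381103100/1431615313066712922086551 ≈ 3.4115e-7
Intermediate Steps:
Q = 1372363289428/219988962831 (Q = -1550905*(-1/292017) - 1397178*(-1/1506686) = 1550905/292017 + 698589/753343 = 1372363289428/219988962831 ≈ 6.2383)
W(G) = 4*G
a = 1/1490 ≈ 0.00067114
H(N) = N*(108 + N) (H(N) = N*(N + 4*27) = N*(N + 108) = N*(108 + N))
1/(H(a) + ((Q + 667967) + 2263277)) = 1/((108 + 1/1490)/1490 + ((1372363289428/219988962831 + 667967) + 2263277)) = 1/((1/1490)*(160921/1490) + (146946739898624005/219988962831 + 2263277)) = 1/(160921/2220100 + 644842699727881192/219988962831) = 1/(1431615313066712922086551/488397496381103100) = 488397496381103100/1431615313066712922086551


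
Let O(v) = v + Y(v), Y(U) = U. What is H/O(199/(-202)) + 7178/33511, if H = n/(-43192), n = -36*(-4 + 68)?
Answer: 6737282410/36004251911 ≈ 0.18712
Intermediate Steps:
n = -2304 (n = -36*64 = -2304)
O(v) = 2*v (O(v) = v + v = 2*v)
H = 288/5399 (H = -2304/(-43192) = -2304*(-1/43192) = 288/5399 ≈ 0.053343)
H/O(199/(-202)) + 7178/33511 = 288/(5399*((2*(199/(-202))))) + 7178/33511 = 288/(5399*((2*(199*(-1/202))))) + 7178*(1/33511) = 288/(5399*((2*(-199/202)))) + 7178/33511 = 288/(5399*(-199/101)) + 7178/33511 = (288/5399)*(-101/199) + 7178/33511 = -29088/1074401 + 7178/33511 = 6737282410/36004251911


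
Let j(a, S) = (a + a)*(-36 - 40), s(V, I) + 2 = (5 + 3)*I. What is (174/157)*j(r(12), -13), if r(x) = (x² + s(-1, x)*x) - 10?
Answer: -33377376/157 ≈ -2.1259e+5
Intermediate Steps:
s(V, I) = -2 + 8*I (s(V, I) = -2 + (5 + 3)*I = -2 + 8*I)
r(x) = -10 + x² + x*(-2 + 8*x) (r(x) = (x² + (-2 + 8*x)*x) - 10 = (x² + x*(-2 + 8*x)) - 10 = -10 + x² + x*(-2 + 8*x))
j(a, S) = -152*a (j(a, S) = (2*a)*(-76) = -152*a)
(174/157)*j(r(12), -13) = (174/157)*(-152*(-10 - 2*12 + 9*12²)) = (174*(1/157))*(-152*(-10 - 24 + 9*144)) = 174*(-152*(-10 - 24 + 1296))/157 = 174*(-152*1262)/157 = (174/157)*(-191824) = -33377376/157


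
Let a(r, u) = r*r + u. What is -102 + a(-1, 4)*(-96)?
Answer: -582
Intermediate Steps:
a(r, u) = u + r**2 (a(r, u) = r**2 + u = u + r**2)
-102 + a(-1, 4)*(-96) = -102 + (4 + (-1)**2)*(-96) = -102 + (4 + 1)*(-96) = -102 + 5*(-96) = -102 - 480 = -582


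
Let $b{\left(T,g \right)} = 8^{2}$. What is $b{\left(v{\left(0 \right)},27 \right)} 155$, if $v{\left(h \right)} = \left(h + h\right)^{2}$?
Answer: $9920$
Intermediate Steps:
$v{\left(h \right)} = 4 h^{2}$ ($v{\left(h \right)} = \left(2 h\right)^{2} = 4 h^{2}$)
$b{\left(T,g \right)} = 64$
$b{\left(v{\left(0 \right)},27 \right)} 155 = 64 \cdot 155 = 9920$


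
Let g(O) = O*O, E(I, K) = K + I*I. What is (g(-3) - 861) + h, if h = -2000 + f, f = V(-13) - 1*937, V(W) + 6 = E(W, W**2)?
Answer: -3457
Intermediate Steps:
E(I, K) = K + I**2
V(W) = -6 + 2*W**2 (V(W) = -6 + (W**2 + W**2) = -6 + 2*W**2)
f = -605 (f = (-6 + 2*(-13)**2) - 1*937 = (-6 + 2*169) - 937 = (-6 + 338) - 937 = 332 - 937 = -605)
g(O) = O**2
h = -2605 (h = -2000 - 605 = -2605)
(g(-3) - 861) + h = ((-3)**2 - 861) - 2605 = (9 - 861) - 2605 = -852 - 2605 = -3457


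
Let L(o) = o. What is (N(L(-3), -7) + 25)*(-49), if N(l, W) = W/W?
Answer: -1274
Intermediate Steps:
N(l, W) = 1
(N(L(-3), -7) + 25)*(-49) = (1 + 25)*(-49) = 26*(-49) = -1274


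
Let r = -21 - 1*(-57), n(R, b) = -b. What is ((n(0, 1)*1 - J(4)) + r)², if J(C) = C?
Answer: 961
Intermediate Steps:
r = 36 (r = -21 + 57 = 36)
((n(0, 1)*1 - J(4)) + r)² = ((-1*1*1 - 1*4) + 36)² = ((-1*1 - 4) + 36)² = ((-1 - 4) + 36)² = (-5 + 36)² = 31² = 961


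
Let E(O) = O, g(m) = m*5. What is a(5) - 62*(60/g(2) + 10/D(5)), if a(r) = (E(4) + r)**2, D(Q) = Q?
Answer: -415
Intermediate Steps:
g(m) = 5*m
a(r) = (4 + r)**2
a(5) - 62*(60/g(2) + 10/D(5)) = (4 + 5)**2 - 62*(60/((5*2)) + 10/5) = 9**2 - 62*(60/10 + 10*(1/5)) = 81 - 62*(60*(1/10) + 2) = 81 - 62*(6 + 2) = 81 - 62*8 = 81 - 496 = -415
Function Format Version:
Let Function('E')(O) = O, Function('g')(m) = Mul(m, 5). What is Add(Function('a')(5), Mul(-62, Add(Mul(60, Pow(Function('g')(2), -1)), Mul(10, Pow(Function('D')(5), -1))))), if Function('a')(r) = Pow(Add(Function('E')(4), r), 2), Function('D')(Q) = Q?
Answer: -415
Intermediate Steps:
Function('g')(m) = Mul(5, m)
Function('a')(r) = Pow(Add(4, r), 2)
Add(Function('a')(5), Mul(-62, Add(Mul(60, Pow(Function('g')(2), -1)), Mul(10, Pow(Function('D')(5), -1))))) = Add(Pow(Add(4, 5), 2), Mul(-62, Add(Mul(60, Pow(Mul(5, 2), -1)), Mul(10, Pow(5, -1))))) = Add(Pow(9, 2), Mul(-62, Add(Mul(60, Pow(10, -1)), Mul(10, Rational(1, 5))))) = Add(81, Mul(-62, Add(Mul(60, Rational(1, 10)), 2))) = Add(81, Mul(-62, Add(6, 2))) = Add(81, Mul(-62, 8)) = Add(81, -496) = -415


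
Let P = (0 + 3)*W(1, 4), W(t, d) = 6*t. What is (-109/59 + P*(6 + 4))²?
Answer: 110481121/3481 ≈ 31738.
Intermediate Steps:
P = 18 (P = (0 + 3)*(6*1) = 3*6 = 18)
(-109/59 + P*(6 + 4))² = (-109/59 + 18*(6 + 4))² = (-109*1/59 + 18*10)² = (-109/59 + 180)² = (10511/59)² = 110481121/3481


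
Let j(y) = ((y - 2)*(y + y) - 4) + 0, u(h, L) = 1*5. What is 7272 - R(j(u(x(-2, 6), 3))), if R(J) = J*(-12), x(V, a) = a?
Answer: 7584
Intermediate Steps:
u(h, L) = 5
j(y) = -4 + 2*y*(-2 + y) (j(y) = ((-2 + y)*(2*y) - 4) + 0 = (2*y*(-2 + y) - 4) + 0 = (-4 + 2*y*(-2 + y)) + 0 = -4 + 2*y*(-2 + y))
R(J) = -12*J
7272 - R(j(u(x(-2, 6), 3))) = 7272 - (-12)*(-4 - 4*5 + 2*5²) = 7272 - (-12)*(-4 - 20 + 2*25) = 7272 - (-12)*(-4 - 20 + 50) = 7272 - (-12)*26 = 7272 - 1*(-312) = 7272 + 312 = 7584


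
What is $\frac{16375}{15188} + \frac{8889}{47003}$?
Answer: $\frac{904680257}{713881564} \approx 1.2673$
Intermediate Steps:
$\frac{16375}{15188} + \frac{8889}{47003} = \frac{904680257}{713881564}$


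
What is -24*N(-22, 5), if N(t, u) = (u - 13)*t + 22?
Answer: -4752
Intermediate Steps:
N(t, u) = 22 + t*(-13 + u) (N(t, u) = (-13 + u)*t + 22 = t*(-13 + u) + 22 = 22 + t*(-13 + u))
-24*N(-22, 5) = -24*(22 - 13*(-22) - 22*5) = -24*(22 + 286 - 110) = -24*198 = -1*4752 = -4752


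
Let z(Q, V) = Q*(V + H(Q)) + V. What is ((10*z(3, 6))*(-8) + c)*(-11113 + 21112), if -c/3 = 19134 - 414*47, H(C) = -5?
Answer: 2519748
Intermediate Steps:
z(Q, V) = V + Q*(-5 + V) (z(Q, V) = Q*(V - 5) + V = Q*(-5 + V) + V = V + Q*(-5 + V))
c = 972 (c = -3*(19134 - 414*47) = -3*(19134 - 19458) = -3*(-324) = 972)
((10*z(3, 6))*(-8) + c)*(-11113 + 21112) = ((10*(6 - 5*3 + 3*6))*(-8) + 972)*(-11113 + 21112) = ((10*(6 - 15 + 18))*(-8) + 972)*9999 = ((10*9)*(-8) + 972)*9999 = (90*(-8) + 972)*9999 = (-720 + 972)*9999 = 252*9999 = 2519748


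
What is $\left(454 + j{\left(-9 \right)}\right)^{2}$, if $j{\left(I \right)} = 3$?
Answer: $208849$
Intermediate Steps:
$\left(454 + j{\left(-9 \right)}\right)^{2} = \left(454 + 3\right)^{2} = 457^{2} = 208849$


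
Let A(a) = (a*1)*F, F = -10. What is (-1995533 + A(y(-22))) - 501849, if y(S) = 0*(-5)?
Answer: -2497382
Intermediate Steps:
y(S) = 0
A(a) = -10*a (A(a) = (a*1)*(-10) = a*(-10) = -10*a)
(-1995533 + A(y(-22))) - 501849 = (-1995533 - 10*0) - 501849 = (-1995533 + 0) - 501849 = -1995533 - 501849 = -2497382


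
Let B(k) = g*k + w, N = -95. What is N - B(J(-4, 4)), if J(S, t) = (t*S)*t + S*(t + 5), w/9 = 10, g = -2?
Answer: -385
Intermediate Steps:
w = 90 (w = 9*10 = 90)
J(S, t) = S*t² + S*(5 + t) (J(S, t) = (S*t)*t + S*(5 + t) = S*t² + S*(5 + t))
B(k) = 90 - 2*k (B(k) = -2*k + 90 = 90 - 2*k)
N - B(J(-4, 4)) = -95 - (90 - (-8)*(5 + 4 + 4²)) = -95 - (90 - (-8)*(5 + 4 + 16)) = -95 - (90 - (-8)*25) = -95 - (90 - 2*(-100)) = -95 - (90 + 200) = -95 - 1*290 = -95 - 290 = -385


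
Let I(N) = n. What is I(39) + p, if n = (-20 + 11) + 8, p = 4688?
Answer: 4687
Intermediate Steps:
n = -1 (n = -9 + 8 = -1)
I(N) = -1
I(39) + p = -1 + 4688 = 4687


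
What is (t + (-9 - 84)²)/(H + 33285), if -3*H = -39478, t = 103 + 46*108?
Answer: 41160/139333 ≈ 0.29541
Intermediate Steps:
t = 5071 (t = 103 + 4968 = 5071)
H = 39478/3 (H = -⅓*(-39478) = 39478/3 ≈ 13159.)
(t + (-9 - 84)²)/(H + 33285) = (5071 + (-9 - 84)²)/(39478/3 + 33285) = (5071 + (-93)²)/(139333/3) = (5071 + 8649)*(3/139333) = 13720*(3/139333) = 41160/139333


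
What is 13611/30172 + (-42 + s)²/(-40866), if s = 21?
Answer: 1846671/4193908 ≈ 0.44032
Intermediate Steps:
13611/30172 + (-42 + s)²/(-40866) = 13611/30172 + (-42 + 21)²/(-40866) = 13611*(1/30172) + (-21)²*(-1/40866) = 13611/30172 + 441*(-1/40866) = 13611/30172 - 3/278 = 1846671/4193908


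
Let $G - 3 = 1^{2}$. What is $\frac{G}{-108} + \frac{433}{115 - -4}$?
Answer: $\frac{11572}{3213} \approx 3.6016$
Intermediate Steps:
$G = 4$ ($G = 3 + 1^{2} = 3 + 1 = 4$)
$\frac{G}{-108} + \frac{433}{115 - -4} = \frac{4}{-108} + \frac{433}{115 - -4} = 4 \left(- \frac{1}{108}\right) + \frac{433}{115 + 4} = - \frac{1}{27} + \frac{433}{119} = \frac{11572}{3213}$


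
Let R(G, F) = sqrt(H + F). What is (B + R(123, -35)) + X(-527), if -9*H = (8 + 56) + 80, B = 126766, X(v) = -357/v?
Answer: 3929767/31 + I*sqrt(51) ≈ 1.2677e+5 + 7.1414*I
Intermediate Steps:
H = -16 (H = -((8 + 56) + 80)/9 = -(64 + 80)/9 = -1/9*144 = -16)
R(G, F) = sqrt(-16 + F)
(B + R(123, -35)) + X(-527) = (126766 + sqrt(-16 - 35)) - 357/(-527) = (126766 + sqrt(-51)) - 357*(-1/527) = (126766 + I*sqrt(51)) + 21/31 = 3929767/31 + I*sqrt(51)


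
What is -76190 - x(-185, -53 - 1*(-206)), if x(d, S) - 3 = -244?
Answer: -75949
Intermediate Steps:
x(d, S) = -241 (x(d, S) = 3 - 244 = -241)
-76190 - x(-185, -53 - 1*(-206)) = -76190 - 1*(-241) = -76190 + 241 = -75949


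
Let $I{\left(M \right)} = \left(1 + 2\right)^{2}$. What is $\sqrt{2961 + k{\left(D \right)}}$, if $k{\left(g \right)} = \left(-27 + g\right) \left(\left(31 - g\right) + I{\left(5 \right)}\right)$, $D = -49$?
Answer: $i \sqrt{3803} \approx 61.668 i$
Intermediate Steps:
$I{\left(M \right)} = 9$ ($I{\left(M \right)} = 3^{2} = 9$)
$k{\left(g \right)} = \left(-27 + g\right) \left(40 - g\right)$ ($k{\left(g \right)} = \left(-27 + g\right) \left(\left(31 - g\right) + 9\right) = \left(-27 + g\right) \left(40 - g\right)$)
$\sqrt{2961 + k{\left(D \right)}} = \sqrt{2961 - 6764} = \sqrt{-3803} = i \sqrt{3803}$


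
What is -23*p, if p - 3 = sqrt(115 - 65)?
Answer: -69 - 115*sqrt(2) ≈ -231.63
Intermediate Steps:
p = 3 + 5*sqrt(2) (p = 3 + sqrt(115 - 65) = 3 + sqrt(50) = 3 + 5*sqrt(2) ≈ 10.071)
-23*p = -23*(3 + 5*sqrt(2)) = -69 - 115*sqrt(2)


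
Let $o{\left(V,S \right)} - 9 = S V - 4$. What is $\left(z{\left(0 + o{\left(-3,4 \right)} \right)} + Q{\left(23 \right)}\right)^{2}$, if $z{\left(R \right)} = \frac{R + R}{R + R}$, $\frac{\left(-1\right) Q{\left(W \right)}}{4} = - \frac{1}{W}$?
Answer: $\frac{729}{529} \approx 1.3781$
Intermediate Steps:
$o{\left(V,S \right)} = 5 + S V$ ($o{\left(V,S \right)} = 9 + \left(S V - 4\right) = 9 + \left(-4 + S V\right) = 5 + S V$)
$Q{\left(W \right)} = \frac{4}{W}$ ($Q{\left(W \right)} = - 4 \left(- \frac{1}{W}\right) = \frac{4}{W}$)
$z{\left(R \right)} = 1$ ($z{\left(R \right)} = \frac{2 R}{2 R} = 2 R \frac{1}{2 R} = 1$)
$\left(z{\left(0 + o{\left(-3,4 \right)} \right)} + Q{\left(23 \right)}\right)^{2} = \left(1 + \frac{4}{23}\right)^{2} = \left(\frac{27}{23}\right)^{2} = \frac{729}{529}$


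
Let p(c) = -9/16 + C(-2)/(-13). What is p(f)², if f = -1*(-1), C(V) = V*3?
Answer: 441/43264 ≈ 0.010193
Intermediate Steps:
C(V) = 3*V
f = 1
p(c) = -21/208 (p(c) = -9/16 + (3*(-2))/(-13) = -9*1/16 - 6*(-1/13) = -9/16 + 6/13 = -21/208)
p(f)² = (-21/208)² = 441/43264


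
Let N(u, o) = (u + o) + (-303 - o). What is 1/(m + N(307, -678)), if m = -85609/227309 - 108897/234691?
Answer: 53347376519/168544576084 ≈ 0.31652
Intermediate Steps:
N(u, o) = -303 + u (N(u, o) = (o + u) + (-303 - o) = -303 + u)
m = -44844929992/53347376519 (m = -85609*1/227309 - 108897*1/234691 = -85609/227309 - 108897/234691 = -44844929992/53347376519 ≈ -0.84062)
1/(m + N(307, -678)) = 1/(-44844929992/53347376519 + (-303 + 307)) = 1/(-44844929992/53347376519 + 4) = 1/(168544576084/53347376519) = 53347376519/168544576084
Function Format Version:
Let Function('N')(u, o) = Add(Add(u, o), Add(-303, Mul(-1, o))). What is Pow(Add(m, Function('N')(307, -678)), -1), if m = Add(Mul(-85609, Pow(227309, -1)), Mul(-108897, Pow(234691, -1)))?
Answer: Rational(53347376519, 168544576084) ≈ 0.31652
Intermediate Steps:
Function('N')(u, o) = Add(-303, u) (Function('N')(u, o) = Add(Add(o, u), Add(-303, Mul(-1, o))) = Add(-303, u))
m = Rational(-44844929992, 53347376519) (m = Add(Mul(-85609, Rational(1, 227309)), Mul(-108897, Rational(1, 234691))) = Add(Rational(-85609, 227309), Rational(-108897, 234691)) = Rational(-44844929992, 53347376519) ≈ -0.84062)
Pow(Add(m, Function('N')(307, -678)), -1) = Pow(Add(Rational(-44844929992, 53347376519), Add(-303, 307)), -1) = Pow(Add(Rational(-44844929992, 53347376519), 4), -1) = Pow(Rational(168544576084, 53347376519), -1) = Rational(53347376519, 168544576084)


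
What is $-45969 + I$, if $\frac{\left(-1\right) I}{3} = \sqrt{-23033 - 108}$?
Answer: $-45969 - 3 i \sqrt{23141} \approx -45969.0 - 456.36 i$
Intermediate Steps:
$I = - 3 i \sqrt{23141}$ ($I = - 3 \sqrt{-23033 - 108} = - 3 \sqrt{-23141} = - 3 i \sqrt{23141} \approx - 456.37 i$)
$-45969 + I = -45969 - 3 i \sqrt{23141}$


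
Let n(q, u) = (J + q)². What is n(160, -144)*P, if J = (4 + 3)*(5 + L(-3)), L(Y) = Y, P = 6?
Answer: 181656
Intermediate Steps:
J = 14 (J = (4 + 3)*(5 - 3) = 7*2 = 14)
n(q, u) = (14 + q)²
n(160, -144)*P = (14 + 160)²*6 = 174²*6 = 30276*6 = 181656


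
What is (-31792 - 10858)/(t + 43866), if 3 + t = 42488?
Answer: -42650/86351 ≈ -0.49391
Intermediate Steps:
t = 42485 (t = -3 + 42488 = 42485)
(-31792 - 10858)/(t + 43866) = (-31792 - 10858)/(42485 + 43866) = -42650/86351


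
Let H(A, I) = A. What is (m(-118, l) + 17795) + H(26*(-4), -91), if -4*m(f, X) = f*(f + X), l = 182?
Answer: 19579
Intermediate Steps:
m(f, X) = -f*(X + f)/4 (m(f, X) = -f*(f + X)/4 = -f*(X + f)/4)
(m(-118, l) + 17795) + H(26*(-4), -91) = (-1/4*(-118)*(182 - 118) + 17795) + 26*(-4) = (-1/4*(-118)*64 + 17795) - 104 = (1888 + 17795) - 104 = 19683 - 104 = 19579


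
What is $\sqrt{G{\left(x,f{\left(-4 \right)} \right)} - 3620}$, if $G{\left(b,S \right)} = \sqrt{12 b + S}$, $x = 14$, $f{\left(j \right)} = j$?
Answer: $\sqrt{-3620 + 2 \sqrt{41}} \approx 60.06 i$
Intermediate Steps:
$G{\left(b,S \right)} = \sqrt{S + 12 b}$
$\sqrt{G{\left(x,f{\left(-4 \right)} \right)} - 3620} = \sqrt{\sqrt{-4 + 12 \cdot 14} - 3620} = \sqrt{\sqrt{-4 + 168} - 3620} = \sqrt{\sqrt{164} - 3620} = \sqrt{2 \sqrt{41} - 3620} = \sqrt{-3620 + 2 \sqrt{41}}$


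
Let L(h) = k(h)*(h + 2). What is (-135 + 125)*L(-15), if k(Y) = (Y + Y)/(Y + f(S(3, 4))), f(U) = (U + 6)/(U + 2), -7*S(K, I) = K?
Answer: 7150/21 ≈ 340.48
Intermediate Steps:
S(K, I) = -K/7
f(U) = (6 + U)/(2 + U)
k(Y) = 2*Y/(39/11 + Y) (k(Y) = (Y + Y)/(Y + (6 - ⅐*3)/(2 - ⅐*3)) = (2*Y)/(Y + (6 - 3/7)/(2 - 3/7)) = (2*Y)/(Y + (39/7)/(11/7)) = (2*Y)/(Y + (7/11)*(39/7)) = (2*Y)/(Y + 39/11) = (2*Y)/(39/11 + Y) = 2*Y/(39/11 + Y))
L(h) = 22*h*(2 + h)/(39 + 11*h) (L(h) = (22*h/(39 + 11*h))*(h + 2) = (22*h/(39 + 11*h))*(2 + h) = 22*h*(2 + h)/(39 + 11*h))
(-135 + 125)*L(-15) = (-135 + 125)*(22*(-15)*(2 - 15)/(39 + 11*(-15))) = -220*(-15)*(-13)/(39 - 165) = -220*(-15)*(-13)/(-126) = -220*(-15)*(-1)*(-13)/126 = -10*(-715/21) = 7150/21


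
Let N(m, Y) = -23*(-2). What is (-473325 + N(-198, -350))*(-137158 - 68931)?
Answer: 97537595831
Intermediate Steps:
N(m, Y) = 46
(-473325 + N(-198, -350))*(-137158 - 68931) = (-473325 + 46)*(-137158 - 68931) = -473279*(-206089) = 97537595831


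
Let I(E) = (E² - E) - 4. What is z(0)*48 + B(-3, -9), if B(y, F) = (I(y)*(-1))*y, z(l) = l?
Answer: 24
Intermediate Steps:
I(E) = -4 + E² - E
B(y, F) = y*(4 + y - y²) (B(y, F) = ((-4 + y² - y)*(-1))*y = (4 + y - y²)*y = y*(4 + y - y²))
z(0)*48 + B(-3, -9) = 0*48 - 3*(4 - 3 - 1*(-3)²) = 0 - 3*(4 - 3 - 1*9) = 0 - 3*(4 - 3 - 9) = 0 - 3*(-8) = 0 + 24 = 24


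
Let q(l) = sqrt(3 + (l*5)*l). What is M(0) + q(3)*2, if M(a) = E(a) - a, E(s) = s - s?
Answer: 8*sqrt(3) ≈ 13.856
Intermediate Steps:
E(s) = 0
q(l) = sqrt(3 + 5*l**2) (q(l) = sqrt(3 + (5*l)*l) = sqrt(3 + 5*l**2))
M(a) = -a (M(a) = 0 - a = -a)
M(0) + q(3)*2 = -1*0 + sqrt(3 + 5*3**2)*2 = 0 + sqrt(3 + 5*9)*2 = 0 + sqrt(3 + 45)*2 = 0 + sqrt(48)*2 = 0 + (4*sqrt(3))*2 = 0 + 8*sqrt(3) = 8*sqrt(3)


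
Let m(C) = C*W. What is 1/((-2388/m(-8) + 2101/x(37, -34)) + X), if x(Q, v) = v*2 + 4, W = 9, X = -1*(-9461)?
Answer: 192/1816577 ≈ 0.00010569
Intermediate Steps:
X = 9461
m(C) = 9*C (m(C) = C*9 = 9*C)
x(Q, v) = 4 + 2*v (x(Q, v) = 2*v + 4 = 4 + 2*v)
1/((-2388/m(-8) + 2101/x(37, -34)) + X) = 1/((-2388/(9*(-8)) + 2101/(4 + 2*(-34))) + 9461) = 1/((-2388/(-72) + 2101/(4 - 68)) + 9461) = 1/((-2388*(-1/72) + 2101/(-64)) + 9461) = 1/((199/6 + 2101*(-1/64)) + 9461) = 1/((199/6 - 2101/64) + 9461) = 1/(65/192 + 9461) = 1/(1816577/192) = 192/1816577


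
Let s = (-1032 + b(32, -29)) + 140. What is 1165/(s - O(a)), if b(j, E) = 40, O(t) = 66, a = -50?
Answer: -1165/918 ≈ -1.2691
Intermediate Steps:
s = -852 (s = (-1032 + 40) + 140 = -992 + 140 = -852)
1165/(s - O(a)) = 1165/(-852 - 1*66) = 1165/(-852 - 66) = 1165/(-918) = 1165*(-1/918) = -1165/918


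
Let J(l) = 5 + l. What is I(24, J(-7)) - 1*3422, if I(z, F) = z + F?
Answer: -3400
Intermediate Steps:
I(z, F) = F + z
I(24, J(-7)) - 1*3422 = ((5 - 7) + 24) - 1*3422 = (-2 + 24) - 3422 = 22 - 3422 = -3400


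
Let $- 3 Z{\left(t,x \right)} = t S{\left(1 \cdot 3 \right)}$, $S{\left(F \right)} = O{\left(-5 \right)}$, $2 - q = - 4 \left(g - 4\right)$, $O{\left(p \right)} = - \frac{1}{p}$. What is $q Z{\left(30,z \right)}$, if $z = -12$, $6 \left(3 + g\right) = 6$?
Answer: $44$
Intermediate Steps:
$g = -2$ ($g = -3 + \frac{1}{6} \cdot 6 = -3 + 1 = -2$)
$q = -22$ ($q = 2 - - 4 \left(-2 - 4\right) = 2 - \left(-4\right) \left(-6\right) = 2 - 24 = -22$)
$S{\left(F \right)} = \frac{1}{5}$ ($S{\left(F \right)} = - \frac{1}{-5} = \left(-1\right) \left(- \frac{1}{5}\right) = \frac{1}{5}$)
$Z{\left(t,x \right)} = - \frac{t}{15}$ ($Z{\left(t,x \right)} = - \frac{t \frac{1}{5}}{3} = - \frac{\frac{1}{5} t}{3} = - \frac{t}{15}$)
$q Z{\left(30,z \right)} = - 22 \left(\left(- \frac{1}{15}\right) 30\right) = \left(-22\right) \left(-2\right) = 44$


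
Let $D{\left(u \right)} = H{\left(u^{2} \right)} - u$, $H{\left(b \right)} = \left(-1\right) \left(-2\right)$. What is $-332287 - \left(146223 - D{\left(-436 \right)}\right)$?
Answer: $-478072$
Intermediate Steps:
$H{\left(b \right)} = 2$
$D{\left(u \right)} = 2 - u$
$-332287 - \left(146223 - D{\left(-436 \right)}\right) = -332287 - \left(146223 - \left(2 - -436\right)\right) = -332287 - \left(146223 - \left(2 + 436\right)\right) = -332287 - \left(146223 - 438\right) = -332287 - 145785 = -478072$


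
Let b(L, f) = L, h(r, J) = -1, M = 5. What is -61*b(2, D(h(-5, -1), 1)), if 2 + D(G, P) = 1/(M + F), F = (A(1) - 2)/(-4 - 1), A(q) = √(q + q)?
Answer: -122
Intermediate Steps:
A(q) = √2*√q (A(q) = √(2*q) = √2*√q)
F = ⅖ - √2/5 (F = (√2*√1 - 2)/(-4 - 1) = (√2*1 - 2)/(-5) = (√2 - 2)*(-⅕) = (-2 + √2)*(-⅕) = ⅖ - √2/5 ≈ 0.11716)
D(G, P) = -2 + 1/(27/5 - √2/5) (D(G, P) = -2 + 1/(5 + (⅖ - √2/5)) = -2 + 1/(27/5 - √2/5))
-61*b(2, D(h(-5, -1), 1)) = -61*2 = -122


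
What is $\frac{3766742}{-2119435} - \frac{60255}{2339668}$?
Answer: $- \frac{8940632277581}{4958774247580} \approx -1.803$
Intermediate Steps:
$\frac{3766742}{-2119435} - \frac{60255}{2339668} = 3766742 \left(- \frac{1}{2119435}\right) - \frac{60255}{2339668} = - \frac{3766742}{2119435} - \frac{60255}{2339668} = - \frac{8940632277581}{4958774247580}$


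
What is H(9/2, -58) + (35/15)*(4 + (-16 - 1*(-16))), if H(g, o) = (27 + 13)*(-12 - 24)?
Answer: -4292/3 ≈ -1430.7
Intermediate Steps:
H(g, o) = -1440 (H(g, o) = 40*(-36) = -1440)
H(9/2, -58) + (35/15)*(4 + (-16 - 1*(-16))) = -1440 + (35/15)*(4 + (-16 - 1*(-16))) = -1440 + (35*(1/15))*(4 + (-16 + 16)) = -1440 + 7*(4 + 0)/3 = -1440 + (7/3)*4 = -1440 + 28/3 = -4292/3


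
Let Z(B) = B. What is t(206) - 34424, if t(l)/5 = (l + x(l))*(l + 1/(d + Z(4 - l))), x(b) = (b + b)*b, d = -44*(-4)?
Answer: 1138534213/13 ≈ 8.7580e+7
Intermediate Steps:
d = 176
x(b) = 2*b² (x(b) = (2*b)*b = 2*b²)
t(l) = 5*(l + 1/(180 - l))*(l + 2*l²) (t(l) = 5*((l + 2*l²)*(l + 1/(176 + (4 - l)))) = 5*((l + 2*l²)*(l + 1/(180 - l))) = 5*((l + 1/(180 - l))*(l + 2*l²)) = 5*(l + 1/(180 - l))*(l + 2*l²))
t(206) - 34424 = 5*206*(-1 - 359*206² - 182*206 + 2*206³)/(-180 + 206) - 34424 = 5*206*(-1 - 359*42436 - 37492 + 2*8741816)/26 - 34424 = 5*206*(1/26)*(-1 - 15234524 - 37492 + 17483632) - 34424 = 5*206*(1/26)*2211615 - 34424 = 1138981725/13 - 34424 = 1138534213/13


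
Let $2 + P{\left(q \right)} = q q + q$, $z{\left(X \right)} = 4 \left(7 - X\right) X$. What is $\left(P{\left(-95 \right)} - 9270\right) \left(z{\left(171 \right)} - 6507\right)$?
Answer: $40589586$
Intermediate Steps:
$z{\left(X \right)} = X \left(28 - 4 X\right)$ ($z{\left(X \right)} = \left(28 - 4 X\right) X = X \left(28 - 4 X\right)$)
$P{\left(q \right)} = -2 + q + q^{2}$ ($P{\left(q \right)} = -2 + \left(q q + q\right) = -2 + \left(q^{2} + q\right) = -2 + \left(q + q^{2}\right) = -2 + q + q^{2}$)
$\left(P{\left(-95 \right)} - 9270\right) \left(z{\left(171 \right)} - 6507\right) = \left(\left(-2 - 95 + \left(-95\right)^{2}\right) - 9270\right) \left(4 \cdot 171 \left(7 - 171\right) - 6507\right) = \left(\left(-2 - 95 + 9025\right) - 9270\right) \left(4 \cdot 171 \left(7 - 171\right) - 6507\right) = \left(8928 - 9270\right) \left(4 \cdot 171 \left(-164\right) - 6507\right) = - 342 \left(-112176 - 6507\right) = \left(-342\right) \left(-118683\right) = 40589586$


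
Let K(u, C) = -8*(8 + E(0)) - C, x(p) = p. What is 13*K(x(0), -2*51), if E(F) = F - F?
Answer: 494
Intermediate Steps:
E(F) = 0
K(u, C) = -64 - C (K(u, C) = -8*(8 + 0) - C = -8*8 - C = -64 - C)
13*K(x(0), -2*51) = 13*(-64 - (-2)*51) = 13*(-64 - 1*(-102)) = 13*(-64 + 102) = 13*38 = 494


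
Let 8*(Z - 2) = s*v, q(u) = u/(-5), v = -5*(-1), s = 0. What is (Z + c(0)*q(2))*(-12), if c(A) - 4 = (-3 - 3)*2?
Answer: -312/5 ≈ -62.400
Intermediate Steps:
c(A) = -8 (c(A) = 4 + (-3 - 3)*2 = 4 - 6*2 = 4 - 12 = -8)
v = 5
q(u) = -u/5 (q(u) = u*(-⅕) = -u/5)
Z = 2 (Z = 2 + (0*5)/8 = 2 + (⅛)*0 = 2 + 0 = 2)
(Z + c(0)*q(2))*(-12) = (2 - (-8)*2/5)*(-12) = (2 - 8*(-⅖))*(-12) = (2 + 16/5)*(-12) = (26/5)*(-12) = -312/5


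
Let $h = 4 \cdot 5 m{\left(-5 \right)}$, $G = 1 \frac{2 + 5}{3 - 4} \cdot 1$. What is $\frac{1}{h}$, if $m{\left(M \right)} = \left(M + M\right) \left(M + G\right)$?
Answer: $\frac{1}{2400} \approx 0.00041667$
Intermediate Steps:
$G = -7$ ($G = 1 \frac{7}{-1} \cdot 1 = 1 \cdot 7 \left(-1\right) 1 = 1 \left(-7\right) 1 = \left(-7\right) 1 = -7$)
$m{\left(M \right)} = 2 M \left(-7 + M\right)$ ($m{\left(M \right)} = \left(M + M\right) \left(M - 7\right) = 2 M \left(-7 + M\right)$)
$h = 2400$ ($h = 4 \cdot 5 \cdot 2 \left(-5\right) \left(-7 - 5\right) = 20 \cdot 2 \left(-5\right) \left(-12\right) = 20 \cdot 120 = 2400$)
$\frac{1}{h} = \frac{1}{2400}$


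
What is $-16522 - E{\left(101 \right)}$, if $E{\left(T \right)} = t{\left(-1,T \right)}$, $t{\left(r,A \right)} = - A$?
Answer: $-16421$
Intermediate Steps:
$E{\left(T \right)} = - T$
$-16522 - E{\left(101 \right)} = -16522 - \left(-1\right) 101 = -16522 - -101 = -16522 + 101 = -16421$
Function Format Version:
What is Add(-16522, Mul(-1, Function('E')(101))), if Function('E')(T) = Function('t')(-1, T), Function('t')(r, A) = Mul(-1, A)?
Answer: -16421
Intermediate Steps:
Function('E')(T) = Mul(-1, T)
Add(-16522, Mul(-1, Function('E')(101))) = Add(-16522, Mul(-1, Mul(-1, 101))) = Add(-16522, Mul(-1, -101)) = Add(-16522, 101) = -16421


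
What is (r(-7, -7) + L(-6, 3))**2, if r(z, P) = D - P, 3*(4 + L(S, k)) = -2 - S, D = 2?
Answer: 361/9 ≈ 40.111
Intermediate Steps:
L(S, k) = -14/3 - S/3 (L(S, k) = -4 + (-2 - S)/3 = -4 + (-2/3 - S/3) = -14/3 - S/3)
r(z, P) = 2 - P
(r(-7, -7) + L(-6, 3))**2 = ((2 - 1*(-7)) + (-14/3 - 1/3*(-6)))**2 = ((2 + 7) + (-14/3 + 2))**2 = (9 - 8/3)**2 = (19/3)**2 = 361/9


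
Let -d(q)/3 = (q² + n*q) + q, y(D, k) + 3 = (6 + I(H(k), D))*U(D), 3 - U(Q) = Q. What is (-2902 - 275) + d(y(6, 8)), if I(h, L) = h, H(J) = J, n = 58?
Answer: -1287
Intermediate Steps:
U(Q) = 3 - Q
y(D, k) = -3 + (3 - D)*(6 + k) (y(D, k) = -3 + (6 + k)*(3 - D) = -3 + (3 - D)*(6 + k))
d(q) = -177*q - 3*q² (d(q) = -3*((q² + 58*q) + q) = -3*(q² + 59*q) = -177*q - 3*q²)
(-2902 - 275) + d(y(6, 8)) = (-2902 - 275) - 3*(15 - 6*6 - 1*8*(-3 + 6))*(59 + (15 - 6*6 - 1*8*(-3 + 6))) = -3177 - 3*(15 - 36 - 1*8*3)*(59 + (15 - 36 - 1*8*3)) = -3177 - 3*(15 - 36 - 24)*(59 + (15 - 36 - 24)) = -3177 - 3*(-45)*(59 - 45) = -3177 - 3*(-45)*14 = -3177 + 1890 = -1287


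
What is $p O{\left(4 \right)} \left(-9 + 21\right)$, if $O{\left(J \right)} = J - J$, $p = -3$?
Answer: $0$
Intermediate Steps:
$O{\left(J \right)} = 0$
$p O{\left(4 \right)} \left(-9 + 21\right) = \left(-3\right) 0 \left(-9 + 21\right) = 0 \cdot 12 = 0$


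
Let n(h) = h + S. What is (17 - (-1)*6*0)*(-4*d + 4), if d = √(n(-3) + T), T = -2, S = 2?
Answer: 68 - 68*I*√3 ≈ 68.0 - 117.78*I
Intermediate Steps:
n(h) = 2 + h (n(h) = h + 2 = 2 + h)
d = I*√3 (d = √((2 - 3) - 2) = √(-1 - 2) = √(-3) = I*√3 ≈ 1.732*I)
(17 - (-1)*6*0)*(-4*d + 4) = (17 - (-1)*6*0)*(-4*I*√3 + 4) = (17 - 1*(-6)*0)*(-4*I*√3 + 4) = (17 + 6*0)*(4 - 4*I*√3) = (17 + 0)*(4 - 4*I*√3) = 17*(4 - 4*I*√3) = 68 - 68*I*√3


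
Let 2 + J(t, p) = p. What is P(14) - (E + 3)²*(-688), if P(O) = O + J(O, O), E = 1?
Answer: 11034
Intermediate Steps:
J(t, p) = -2 + p
P(O) = -2 + 2*O (P(O) = O + (-2 + O) = -2 + 2*O)
P(14) - (E + 3)²*(-688) = (-2 + 2*14) - (1 + 3)²*(-688) = (-2 + 28) - 4²*(-688) = 26 - 16*(-688) = 26 - 1*(-11008) = 26 + 11008 = 11034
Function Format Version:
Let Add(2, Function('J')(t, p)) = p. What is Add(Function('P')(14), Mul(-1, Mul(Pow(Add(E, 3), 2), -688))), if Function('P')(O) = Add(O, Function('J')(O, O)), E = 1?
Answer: 11034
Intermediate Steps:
Function('J')(t, p) = Add(-2, p)
Function('P')(O) = Add(-2, Mul(2, O)) (Function('P')(O) = Add(O, Add(-2, O)) = Add(-2, Mul(2, O)))
Add(Function('P')(14), Mul(-1, Mul(Pow(Add(E, 3), 2), -688))) = Add(Add(-2, Mul(2, 14)), Mul(-1, Mul(Pow(Add(1, 3), 2), -688))) = Add(Add(-2, 28), Mul(-1, Mul(Pow(4, 2), -688))) = Add(26, Mul(-1, Mul(16, -688))) = Add(26, Mul(-1, -11008)) = Add(26, 11008) = 11034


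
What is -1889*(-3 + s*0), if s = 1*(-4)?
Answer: 5667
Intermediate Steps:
s = -4
-1889*(-3 + s*0) = -1889*(-3 - 4*0) = -1889*(-3 + 0) = -1889*(-3) = 5667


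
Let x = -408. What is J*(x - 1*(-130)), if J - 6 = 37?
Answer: -11954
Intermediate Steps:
J = 43 (J = 6 + 37 = 43)
J*(x - 1*(-130)) = 43*(-408 - 1*(-130)) = 43*(-408 + 130) = 43*(-278) = -11954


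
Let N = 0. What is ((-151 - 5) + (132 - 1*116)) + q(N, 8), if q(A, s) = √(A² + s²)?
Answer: -132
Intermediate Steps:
((-151 - 5) + (132 - 1*116)) + q(N, 8) = ((-151 - 5) + (132 - 1*116)) + √(0² + 8²) = (-156 + (132 - 116)) + √(0 + 64) = (-156 + 16) + √64 = -140 + 8 = -132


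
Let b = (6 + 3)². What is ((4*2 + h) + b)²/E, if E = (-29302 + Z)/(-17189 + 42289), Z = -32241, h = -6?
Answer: -172913900/61543 ≈ -2809.6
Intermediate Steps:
b = 81 (b = 9² = 81)
E = -61543/25100 (E = (-29302 - 32241)/(-17189 + 42289) = -61543/25100 ≈ -2.4519)
((4*2 + h) + b)²/E = ((4*2 - 6) + 81)²/(-61543/25100) = ((8 - 6) + 81)²*(-25100/61543) = (2 + 81)²*(-25100/61543) = 83²*(-25100/61543) = 6889*(-25100/61543) = -172913900/61543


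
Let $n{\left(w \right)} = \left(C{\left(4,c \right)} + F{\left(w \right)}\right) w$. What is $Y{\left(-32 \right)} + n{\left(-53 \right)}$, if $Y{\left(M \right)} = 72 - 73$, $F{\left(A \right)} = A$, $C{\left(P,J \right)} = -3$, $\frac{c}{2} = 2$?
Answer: $2967$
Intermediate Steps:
$c = 4$ ($c = 2 \cdot 2 = 4$)
$Y{\left(M \right)} = -1$ ($Y{\left(M \right)} = 72 - 73 = -1$)
$n{\left(w \right)} = w \left(-3 + w\right)$ ($n{\left(w \right)} = \left(-3 + w\right) w = w \left(-3 + w\right)$)
$Y{\left(-32 \right)} + n{\left(-53 \right)} = -1 - 53 \left(-3 - 53\right) = -1 - -2968 = -1 + 2968 = 2967$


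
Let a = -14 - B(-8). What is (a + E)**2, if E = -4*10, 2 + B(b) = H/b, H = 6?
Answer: 42025/16 ≈ 2626.6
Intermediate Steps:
B(b) = -2 + 6/b
a = -45/4 (a = -14 - (-2 + 6/(-8)) = -14 - (-2 + 6*(-1/8)) = -14 - (-2 - 3/4) = -14 - 1*(-11/4) = -14 + 11/4 = -45/4 ≈ -11.250)
E = -40
(a + E)**2 = (-45/4 - 40)**2 = (-205/4)**2 = 42025/16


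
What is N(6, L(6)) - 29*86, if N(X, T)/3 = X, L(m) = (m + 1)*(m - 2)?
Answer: -2476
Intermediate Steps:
L(m) = (1 + m)*(-2 + m)
N(X, T) = 3*X
N(6, L(6)) - 29*86 = 3*6 - 29*86 = 18 - 2494 = -2476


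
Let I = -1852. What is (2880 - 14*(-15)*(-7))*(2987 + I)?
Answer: 1600350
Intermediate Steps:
(2880 - 14*(-15)*(-7))*(2987 + I) = (2880 - 14*(-15)*(-7))*(2987 - 1852) = (2880 + 210*(-7))*1135 = (2880 - 1470)*1135 = 1410*1135 = 1600350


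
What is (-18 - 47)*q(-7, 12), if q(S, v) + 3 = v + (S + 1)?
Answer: -195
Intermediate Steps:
q(S, v) = -2 + S + v (q(S, v) = -3 + (v + (S + 1)) = -3 + (v + (1 + S)) = -3 + (1 + S + v) = -2 + S + v)
(-18 - 47)*q(-7, 12) = (-18 - 47)*(-2 - 7 + 12) = -65*3 = -195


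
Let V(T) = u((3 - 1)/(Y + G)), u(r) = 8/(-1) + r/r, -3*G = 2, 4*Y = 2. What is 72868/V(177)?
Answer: -72868/7 ≈ -10410.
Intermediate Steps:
Y = ½ (Y = (¼)*2 = ½ ≈ 0.50000)
G = -⅔ (G = -⅓*2 = -⅔ ≈ -0.66667)
u(r) = -7 (u(r) = 8*(-1) + 1 = -8 + 1 = -7)
V(T) = -7
72868/V(177) = 72868/(-7) = 72868*(-⅐) = -72868/7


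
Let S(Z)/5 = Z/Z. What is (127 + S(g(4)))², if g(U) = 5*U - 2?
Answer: 17424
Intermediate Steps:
g(U) = -2 + 5*U
S(Z) = 5 (S(Z) = 5*(Z/Z) = 5*1 = 5)
(127 + S(g(4)))² = (127 + 5)² = 132² = 17424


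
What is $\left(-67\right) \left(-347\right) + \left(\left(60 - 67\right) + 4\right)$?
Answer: $23246$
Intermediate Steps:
$\left(-67\right) \left(-347\right) + \left(\left(60 - 67\right) + 4\right) = 23249 + \left(-7 + 4\right) = 23249 - 3 = 23246$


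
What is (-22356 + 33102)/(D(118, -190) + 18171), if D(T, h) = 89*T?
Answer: 10746/28673 ≈ 0.37478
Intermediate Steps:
(-22356 + 33102)/(D(118, -190) + 18171) = (-22356 + 33102)/(89*118 + 18171) = 10746/(10502 + 18171) = 10746/28673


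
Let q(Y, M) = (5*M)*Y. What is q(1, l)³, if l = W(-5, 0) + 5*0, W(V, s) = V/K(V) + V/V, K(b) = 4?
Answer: -125/64 ≈ -1.9531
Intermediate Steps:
W(V, s) = 1 + V/4 (W(V, s) = V/4 + V/V = V*(¼) + 1 = V/4 + 1 = 1 + V/4)
l = -¼ (l = (1 + (¼)*(-5)) + 5*0 = (1 - 5/4) + 0 = -¼ + 0 = -¼ ≈ -0.25000)
q(Y, M) = 5*M*Y
q(1, l)³ = (5*(-¼)*1)³ = (-5/4)³ = -125/64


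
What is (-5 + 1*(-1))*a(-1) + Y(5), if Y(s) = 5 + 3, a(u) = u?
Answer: 14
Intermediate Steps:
Y(s) = 8
(-5 + 1*(-1))*a(-1) + Y(5) = (-5 + 1*(-1))*(-1) + 8 = (-5 - 1)*(-1) + 8 = -6*(-1) + 8 = 6 + 8 = 14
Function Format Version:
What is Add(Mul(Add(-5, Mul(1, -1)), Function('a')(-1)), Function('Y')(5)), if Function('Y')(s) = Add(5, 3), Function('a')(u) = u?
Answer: 14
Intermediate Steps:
Function('Y')(s) = 8
Add(Mul(Add(-5, Mul(1, -1)), Function('a')(-1)), Function('Y')(5)) = Add(Mul(Add(-5, Mul(1, -1)), -1), 8) = Add(Mul(Add(-5, -1), -1), 8) = Add(Mul(-6, -1), 8) = Add(6, 8) = 14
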